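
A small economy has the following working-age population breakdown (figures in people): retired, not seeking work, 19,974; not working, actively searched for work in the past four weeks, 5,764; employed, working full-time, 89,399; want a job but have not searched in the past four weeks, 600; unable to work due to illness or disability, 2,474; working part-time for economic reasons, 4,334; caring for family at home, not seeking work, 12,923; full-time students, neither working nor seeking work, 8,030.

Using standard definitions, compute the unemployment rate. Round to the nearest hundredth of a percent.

Employed = 89,399 + 4,334 = 93,733 (anyone who worked, including part-time for economic reasons, counts as employed).
Unemployed = 5,764.
Labor force = 93,733 + 5,764 = 99,497.
Unemployment rate = 5,764 / 99,497 = 5.79%.

Unemployment rate ≈ 5.79%.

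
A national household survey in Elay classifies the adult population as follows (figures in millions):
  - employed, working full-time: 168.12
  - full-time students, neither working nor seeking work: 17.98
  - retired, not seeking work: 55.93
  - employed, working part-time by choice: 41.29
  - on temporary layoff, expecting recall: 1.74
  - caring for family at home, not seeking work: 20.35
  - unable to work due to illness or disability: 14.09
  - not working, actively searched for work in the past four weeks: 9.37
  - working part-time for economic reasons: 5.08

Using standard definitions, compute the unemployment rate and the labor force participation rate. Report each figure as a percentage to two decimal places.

Unemployment rate ≈ 4.92%; labor force participation rate ≈ 67.56%.

Employed = 168.12 + 41.29 + 5.08 = 214.49 million (anyone who worked, including part-time for economic reasons, counts as employed).
Unemployed = 1.74 + 9.37 = 11.11 million (jobless and actively searching, or on temporary layoff).
Labor force = 214.49 + 11.11 = 225.60 million.
Not in labor force = 17.98 + 55.93 + 20.35 + 14.09 = 108.35 million (those not working and not actively searching are outside the labor force).
Civilian working-age population = 225.60 + 108.35 = 333.95 million.
Unemployment rate = 11.11 / 225.60 = 4.92%.
Labor force participation rate = 225.60 / 333.95 = 67.56%.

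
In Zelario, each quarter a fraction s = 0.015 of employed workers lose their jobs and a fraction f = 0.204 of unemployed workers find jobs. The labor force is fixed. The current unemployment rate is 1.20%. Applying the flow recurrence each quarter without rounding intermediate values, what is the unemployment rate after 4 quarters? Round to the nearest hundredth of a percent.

Unemployment rate after four quarters ≈ 4.75%.

With a fixed labor force, u_{t+1} = u_t + s·(1−u_t) − f·u_t = u_t·(1−s−f) + s.
Here 1−s−f = 0.781 and s = 0.015.
u_1 = 0.012000 × 0.781 + 0.015 = 0.024372.
u_2 = 0.024372 × 0.781 + 0.015 = 0.034035.
u_3 = 0.034035 × 0.781 + 0.015 = 0.041581.
u_4 = 0.041581 × 0.781 + 0.015 = 0.047475.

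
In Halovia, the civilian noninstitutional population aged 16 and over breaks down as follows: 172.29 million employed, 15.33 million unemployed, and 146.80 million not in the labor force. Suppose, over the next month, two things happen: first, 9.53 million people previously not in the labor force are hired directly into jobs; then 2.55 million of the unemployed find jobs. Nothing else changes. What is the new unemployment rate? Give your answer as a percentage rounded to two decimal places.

New unemployment rate ≈ 6.48%.

Initially, labor force = 172.29 + 15.33 = 187.62 million, so u = 15.33/187.62 = 8.17%.
After the first change, employed and labor force both rise by 9.53; unemployed unchanged → E = 181.82, U = 15.33, labor force = 197.15 million.
After the second change, unemployed falls and employed rises by 2.55; labor force unchanged → E = 184.37, U = 12.78, labor force = 197.15 million.
New unemployment rate = 12.78 / 197.15 = 6.48%.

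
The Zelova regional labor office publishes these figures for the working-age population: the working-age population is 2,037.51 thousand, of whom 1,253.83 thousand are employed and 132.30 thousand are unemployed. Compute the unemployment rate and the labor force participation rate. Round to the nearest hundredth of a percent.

Labor force = employed + unemployed = 1,253.83 + 132.30 = 1,386.13 thousand.
Unemployment rate = 132.30 / 1,386.13 = 9.54%.
Labor force participation rate = 1,386.13 / 2,037.51 = 68.03%.

Unemployment rate ≈ 9.54%; labor force participation rate ≈ 68.03%.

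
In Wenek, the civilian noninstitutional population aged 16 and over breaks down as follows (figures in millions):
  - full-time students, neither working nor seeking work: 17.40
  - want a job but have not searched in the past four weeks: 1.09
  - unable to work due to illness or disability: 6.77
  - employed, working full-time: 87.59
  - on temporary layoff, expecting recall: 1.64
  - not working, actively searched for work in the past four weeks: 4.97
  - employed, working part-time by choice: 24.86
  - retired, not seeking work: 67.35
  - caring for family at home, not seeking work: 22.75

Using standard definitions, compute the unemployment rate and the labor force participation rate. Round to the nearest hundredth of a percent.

Employed = 87.59 + 24.86 = 112.45 million.
Unemployed = 1.64 + 4.97 = 6.61 million (jobless and actively searching, or on temporary layoff).
Labor force = 112.45 + 6.61 = 119.06 million.
Not in labor force = 17.40 + 1.09 + 6.77 + 67.35 + 22.75 = 115.36 million (those not working and not actively searching are outside the labor force — including those who want a job but have given up searching).
Civilian working-age population = 119.06 + 115.36 = 234.42 million.
Unemployment rate = 6.61 / 119.06 = 5.55%.
Labor force participation rate = 119.06 / 234.42 = 50.79%.

Unemployment rate ≈ 5.55%; labor force participation rate ≈ 50.79%.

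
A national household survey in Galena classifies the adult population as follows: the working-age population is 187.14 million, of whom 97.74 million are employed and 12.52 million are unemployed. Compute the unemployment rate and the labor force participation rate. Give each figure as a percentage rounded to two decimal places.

Unemployment rate ≈ 11.35%; labor force participation rate ≈ 58.92%.

Labor force = employed + unemployed = 97.74 + 12.52 = 110.26 million.
Unemployment rate = 12.52 / 110.26 = 11.35%.
Labor force participation rate = 110.26 / 187.14 = 58.92%.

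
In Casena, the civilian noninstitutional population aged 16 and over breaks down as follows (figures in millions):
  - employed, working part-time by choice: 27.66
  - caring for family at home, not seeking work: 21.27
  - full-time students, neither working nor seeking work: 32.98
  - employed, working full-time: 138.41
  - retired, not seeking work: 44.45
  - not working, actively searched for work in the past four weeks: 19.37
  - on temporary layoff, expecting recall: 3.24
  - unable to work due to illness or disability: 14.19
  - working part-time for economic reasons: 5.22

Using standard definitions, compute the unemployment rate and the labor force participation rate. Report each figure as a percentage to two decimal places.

Unemployment rate ≈ 11.66%; labor force participation rate ≈ 63.20%.

Employed = 27.66 + 138.41 + 5.22 = 171.29 million (anyone who worked, including part-time for economic reasons, counts as employed).
Unemployed = 19.37 + 3.24 = 22.61 million (jobless and actively searching, or on temporary layoff).
Labor force = 171.29 + 22.61 = 193.90 million.
Not in labor force = 21.27 + 32.98 + 44.45 + 14.19 = 112.89 million (those not working and not actively searching are outside the labor force).
Civilian working-age population = 193.90 + 112.89 = 306.79 million.
Unemployment rate = 22.61 / 193.90 = 11.66%.
Labor force participation rate = 193.90 / 306.79 = 63.20%.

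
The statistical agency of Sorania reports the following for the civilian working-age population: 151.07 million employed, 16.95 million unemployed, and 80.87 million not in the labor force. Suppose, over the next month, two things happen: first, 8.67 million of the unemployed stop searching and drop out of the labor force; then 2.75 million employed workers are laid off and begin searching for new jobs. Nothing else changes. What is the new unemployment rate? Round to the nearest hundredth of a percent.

Initially, labor force = 151.07 + 16.95 = 168.02 million, so u = 16.95/168.02 = 10.09%.
After the first change, unemployed and labor force both fall by 8.67 → E = 151.07, U = 8.28, labor force = 159.35 million.
After the second change, employed falls and unemployed rises by 2.75; labor force unchanged → E = 148.32, U = 11.03, labor force = 159.35 million.
New unemployment rate = 11.03 / 159.35 = 6.92%.

New unemployment rate ≈ 6.92%.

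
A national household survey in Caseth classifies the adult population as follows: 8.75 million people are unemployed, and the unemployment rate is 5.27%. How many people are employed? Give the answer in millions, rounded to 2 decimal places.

About 157.28 million are employed.

Labor force = U / u = 8.75 / 0.0527 ≈ 166.03 million.
Employed = labor force − unemployed = 166.03 − 8.75 = 157.28 million.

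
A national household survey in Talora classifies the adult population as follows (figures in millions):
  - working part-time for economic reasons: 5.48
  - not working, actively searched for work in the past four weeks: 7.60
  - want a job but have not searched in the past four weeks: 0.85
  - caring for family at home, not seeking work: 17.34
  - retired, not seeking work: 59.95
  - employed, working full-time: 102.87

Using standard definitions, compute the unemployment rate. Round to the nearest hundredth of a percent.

Employed = 5.48 + 102.87 = 108.35 million (anyone who worked, including part-time for economic reasons, counts as employed).
Unemployed = 7.60 million.
Labor force = 108.35 + 7.60 = 115.95 million.
Unemployment rate = 7.60 / 115.95 = 6.55%.

Unemployment rate ≈ 6.55%.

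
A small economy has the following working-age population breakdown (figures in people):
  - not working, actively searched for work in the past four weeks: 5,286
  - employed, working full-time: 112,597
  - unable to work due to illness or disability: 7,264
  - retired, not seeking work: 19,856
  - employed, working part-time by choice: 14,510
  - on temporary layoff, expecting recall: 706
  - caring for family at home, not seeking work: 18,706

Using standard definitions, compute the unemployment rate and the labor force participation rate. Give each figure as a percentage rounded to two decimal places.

Employed = 112,597 + 14,510 = 127,107.
Unemployed = 5,286 + 706 = 5,992 (jobless and actively searching, or on temporary layoff).
Labor force = 127,107 + 5,992 = 133,099.
Not in labor force = 7,264 + 19,856 + 18,706 = 45,826 (those not working and not actively searching are outside the labor force).
Civilian working-age population = 133,099 + 45,826 = 178,925.
Unemployment rate = 5,992 / 133,099 = 4.50%.
Labor force participation rate = 133,099 / 178,925 = 74.39%.

Unemployment rate ≈ 4.50%; labor force participation rate ≈ 74.39%.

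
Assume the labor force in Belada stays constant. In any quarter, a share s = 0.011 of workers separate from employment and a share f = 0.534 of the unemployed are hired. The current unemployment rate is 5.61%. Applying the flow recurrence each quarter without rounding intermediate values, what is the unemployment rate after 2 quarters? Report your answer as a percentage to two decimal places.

Unemployment rate after two quarters ≈ 2.76%.

With a fixed labor force, u_{t+1} = u_t + s·(1−u_t) − f·u_t = u_t·(1−s−f) + s.
Here 1−s−f = 0.455 and s = 0.011.
u_1 = 0.056100 × 0.455 + 0.011 = 0.036526.
u_2 = 0.036526 × 0.455 + 0.011 = 0.027619.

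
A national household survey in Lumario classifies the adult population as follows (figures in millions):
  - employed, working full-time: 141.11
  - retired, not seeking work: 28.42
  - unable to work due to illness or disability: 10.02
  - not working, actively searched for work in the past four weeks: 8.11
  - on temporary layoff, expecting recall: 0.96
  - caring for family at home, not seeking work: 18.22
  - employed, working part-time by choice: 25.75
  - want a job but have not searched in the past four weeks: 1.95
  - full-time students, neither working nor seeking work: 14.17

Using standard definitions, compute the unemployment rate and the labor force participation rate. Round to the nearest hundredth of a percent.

Unemployment rate ≈ 5.16%; labor force participation rate ≈ 70.74%.

Employed = 141.11 + 25.75 = 166.86 million.
Unemployed = 8.11 + 0.96 = 9.07 million (jobless and actively searching, or on temporary layoff).
Labor force = 166.86 + 9.07 = 175.93 million.
Not in labor force = 28.42 + 10.02 + 18.22 + 1.95 + 14.17 = 72.78 million (those not working and not actively searching are outside the labor force — including those who want a job but have given up searching).
Civilian working-age population = 175.93 + 72.78 = 248.71 million.
Unemployment rate = 9.07 / 175.93 = 5.16%.
Labor force participation rate = 175.93 / 248.71 = 70.74%.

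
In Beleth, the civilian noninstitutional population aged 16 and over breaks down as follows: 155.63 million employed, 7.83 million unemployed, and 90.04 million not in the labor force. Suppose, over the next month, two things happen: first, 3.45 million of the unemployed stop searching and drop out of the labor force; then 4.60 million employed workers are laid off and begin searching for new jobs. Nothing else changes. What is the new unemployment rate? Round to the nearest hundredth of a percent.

New unemployment rate ≈ 5.61%.

Initially, labor force = 155.63 + 7.83 = 163.46 million, so u = 7.83/163.46 = 4.79%.
After the first change, unemployed and labor force both fall by 3.45 → E = 155.63, U = 4.38, labor force = 160.01 million.
After the second change, employed falls and unemployed rises by 4.60; labor force unchanged → E = 151.03, U = 8.98, labor force = 160.01 million.
New unemployment rate = 8.98 / 160.01 = 5.61%.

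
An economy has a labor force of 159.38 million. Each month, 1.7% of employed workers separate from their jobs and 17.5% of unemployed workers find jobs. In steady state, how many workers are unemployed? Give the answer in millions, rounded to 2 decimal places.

About 14.11 million are unemployed in steady state.

Steady-state unemployment rate u* = s/(s+f) = 1.7/(1.7+17.5) = 0.088542.
Unemployed = u* × labor force = 0.088542 × 159.38 ≈ 14.11 million.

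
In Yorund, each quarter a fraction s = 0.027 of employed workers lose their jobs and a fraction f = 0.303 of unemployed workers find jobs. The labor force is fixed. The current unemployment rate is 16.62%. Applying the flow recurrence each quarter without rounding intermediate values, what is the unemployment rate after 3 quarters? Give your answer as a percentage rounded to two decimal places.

Unemployment rate after three quarters ≈ 10.72%.

With a fixed labor force, u_{t+1} = u_t + s·(1−u_t) − f·u_t = u_t·(1−s−f) + s.
Here 1−s−f = 0.670 and s = 0.027.
u_1 = 0.166200 × 0.670 + 0.027 = 0.138354.
u_2 = 0.138354 × 0.670 + 0.027 = 0.119697.
u_3 = 0.119697 × 0.670 + 0.027 = 0.107197.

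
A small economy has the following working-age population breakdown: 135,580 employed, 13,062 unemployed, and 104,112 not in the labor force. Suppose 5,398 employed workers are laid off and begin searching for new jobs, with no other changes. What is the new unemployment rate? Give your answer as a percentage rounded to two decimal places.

New unemployment rate ≈ 12.42%.

Initially, labor force = 135,580 + 13,062 = 148,642, so u = 13,062/148,642 = 8.79%.
After the change, employed falls and unemployed rises by 5,398; labor force unchanged → E = 130,182, U = 18,460, labor force = 148,642.
New unemployment rate = 18,460 / 148,642 = 12.42%.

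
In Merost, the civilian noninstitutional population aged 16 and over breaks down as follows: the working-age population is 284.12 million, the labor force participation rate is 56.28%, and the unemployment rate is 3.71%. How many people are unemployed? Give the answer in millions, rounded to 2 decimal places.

Labor force = 0.5628 × 284.12 = 159.90 million.
Unemployed = 0.0371 × 159.90 ≈ 5.93 million.

About 5.93 million are unemployed.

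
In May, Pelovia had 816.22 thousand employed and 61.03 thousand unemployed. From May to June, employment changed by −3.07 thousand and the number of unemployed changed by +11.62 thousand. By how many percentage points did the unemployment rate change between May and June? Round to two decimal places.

May: labor force = 816.22 + 61.03 = 877.25; u = 61.03/877.25 = 6.96%.
June: labor force = 813.15 + 72.65 = 885.80; u = 72.65/885.80 = 8.20%.
Change = 8.20% − 6.96% = +1.24 pp.

The unemployment rate changed by +1.24 percentage points.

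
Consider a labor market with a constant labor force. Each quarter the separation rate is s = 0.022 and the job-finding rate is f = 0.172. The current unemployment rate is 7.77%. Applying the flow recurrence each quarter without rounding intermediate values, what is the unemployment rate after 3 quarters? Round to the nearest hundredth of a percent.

Unemployment rate after three quarters ≈ 9.47%.

With a fixed labor force, u_{t+1} = u_t + s·(1−u_t) − f·u_t = u_t·(1−s−f) + s.
Here 1−s−f = 0.806 and s = 0.022.
u_1 = 0.077700 × 0.806 + 0.022 = 0.084626.
u_2 = 0.084626 × 0.806 + 0.022 = 0.090209.
u_3 = 0.090209 × 0.806 + 0.022 = 0.094708.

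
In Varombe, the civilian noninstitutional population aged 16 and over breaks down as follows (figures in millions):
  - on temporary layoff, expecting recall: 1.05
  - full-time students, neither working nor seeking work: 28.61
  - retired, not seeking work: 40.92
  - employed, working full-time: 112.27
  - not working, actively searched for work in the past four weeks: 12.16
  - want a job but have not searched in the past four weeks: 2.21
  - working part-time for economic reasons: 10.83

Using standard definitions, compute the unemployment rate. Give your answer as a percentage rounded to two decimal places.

Unemployment rate ≈ 9.69%.

Employed = 112.27 + 10.83 = 123.10 million (anyone who worked, including part-time for economic reasons, counts as employed).
Unemployed = 1.05 + 12.16 = 13.21 million (jobless and actively searching, or on temporary layoff).
Labor force = 123.10 + 13.21 = 136.31 million.
Unemployment rate = 13.21 / 136.31 = 9.69%.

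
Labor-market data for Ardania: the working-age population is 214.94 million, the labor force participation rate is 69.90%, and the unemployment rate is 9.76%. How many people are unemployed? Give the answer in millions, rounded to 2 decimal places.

Labor force = 0.6990 × 214.94 = 150.24 million.
Unemployed = 0.0976 × 150.24 ≈ 14.66 million.

About 14.66 million are unemployed.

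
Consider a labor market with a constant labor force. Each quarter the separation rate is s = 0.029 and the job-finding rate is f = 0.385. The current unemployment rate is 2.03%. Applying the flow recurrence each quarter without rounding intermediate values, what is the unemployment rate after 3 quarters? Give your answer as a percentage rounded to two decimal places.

With a fixed labor force, u_{t+1} = u_t + s·(1−u_t) − f·u_t = u_t·(1−s−f) + s.
Here 1−s−f = 0.586 and s = 0.029.
u_1 = 0.020300 × 0.586 + 0.029 = 0.040896.
u_2 = 0.040896 × 0.586 + 0.029 = 0.052965.
u_3 = 0.052965 × 0.586 + 0.029 = 0.060037.

Unemployment rate after three quarters ≈ 6.00%.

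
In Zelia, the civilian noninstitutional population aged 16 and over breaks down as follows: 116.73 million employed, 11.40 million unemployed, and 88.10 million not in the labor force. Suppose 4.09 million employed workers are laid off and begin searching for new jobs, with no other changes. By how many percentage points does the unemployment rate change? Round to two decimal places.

Initially, labor force = 116.73 + 11.40 = 128.13 million, so u = 11.40/128.13 = 8.90%.
After the change, employed falls and unemployed rises by 4.09; labor force unchanged → E = 112.64, U = 15.49, labor force = 128.13 million.
New unemployment rate = 15.49 / 128.13 = 12.09%.
Change = 12.09% − 8.90% = +3.19 percentage points.

The unemployment rate changes by +3.19 percentage points.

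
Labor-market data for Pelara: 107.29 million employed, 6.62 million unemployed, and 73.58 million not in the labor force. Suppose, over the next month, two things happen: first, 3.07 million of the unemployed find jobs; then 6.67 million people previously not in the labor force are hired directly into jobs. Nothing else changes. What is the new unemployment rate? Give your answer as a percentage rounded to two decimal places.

Initially, labor force = 107.29 + 6.62 = 113.91 million, so u = 6.62/113.91 = 5.81%.
After the first change, unemployed falls and employed rises by 3.07; labor force unchanged → E = 110.36, U = 3.55, labor force = 113.91 million.
After the second change, employed and labor force both rise by 6.67; unemployed unchanged → E = 117.03, U = 3.55, labor force = 120.58 million.
New unemployment rate = 3.55 / 120.58 = 2.94%.

New unemployment rate ≈ 2.94%.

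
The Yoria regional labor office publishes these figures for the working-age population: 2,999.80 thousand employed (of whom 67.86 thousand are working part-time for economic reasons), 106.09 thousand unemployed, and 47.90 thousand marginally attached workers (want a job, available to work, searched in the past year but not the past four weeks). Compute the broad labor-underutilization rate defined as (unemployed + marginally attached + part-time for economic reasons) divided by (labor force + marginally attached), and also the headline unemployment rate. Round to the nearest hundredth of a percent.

Labor force = 2,999.80 + 106.09 = 3,105.89 thousand.
Numerator = 106.09 + 47.90 + 67.86 = 221.85 thousand.
Denominator = 3,105.89 + 47.90 = 3,153.79 thousand.
Broad rate = 221.85 / 3,153.79 = 7.03%.
Headline unemployment rate = 106.09 / 3,105.89 = 3.42%.

Broad underutilization rate ≈ 7.03%; headline unemployment rate ≈ 3.42%.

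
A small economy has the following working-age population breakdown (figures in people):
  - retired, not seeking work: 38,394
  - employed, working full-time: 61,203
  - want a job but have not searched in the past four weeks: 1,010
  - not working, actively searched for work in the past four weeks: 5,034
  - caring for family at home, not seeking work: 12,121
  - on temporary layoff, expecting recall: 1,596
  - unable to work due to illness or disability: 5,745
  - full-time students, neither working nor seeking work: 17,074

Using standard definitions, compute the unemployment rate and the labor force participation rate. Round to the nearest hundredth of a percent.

Employed = 61,203.
Unemployed = 5,034 + 1,596 = 6,630 (jobless and actively searching, or on temporary layoff).
Labor force = 61,203 + 6,630 = 67,833.
Not in labor force = 38,394 + 1,010 + 12,121 + 5,745 + 17,074 = 74,344 (those not working and not actively searching are outside the labor force — including those who want a job but have given up searching).
Civilian working-age population = 67,833 + 74,344 = 142,177.
Unemployment rate = 6,630 / 67,833 = 9.77%.
Labor force participation rate = 67,833 / 142,177 = 47.71%.

Unemployment rate ≈ 9.77%; labor force participation rate ≈ 47.71%.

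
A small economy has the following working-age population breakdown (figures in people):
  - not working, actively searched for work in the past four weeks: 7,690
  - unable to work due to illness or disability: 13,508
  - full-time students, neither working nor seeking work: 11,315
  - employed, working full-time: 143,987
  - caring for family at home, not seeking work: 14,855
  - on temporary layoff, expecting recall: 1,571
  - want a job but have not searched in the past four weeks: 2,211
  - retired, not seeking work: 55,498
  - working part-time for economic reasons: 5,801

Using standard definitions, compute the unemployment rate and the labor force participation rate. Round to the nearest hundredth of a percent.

Employed = 143,987 + 5,801 = 149,788 (anyone who worked, including part-time for economic reasons, counts as employed).
Unemployed = 7,690 + 1,571 = 9,261 (jobless and actively searching, or on temporary layoff).
Labor force = 149,788 + 9,261 = 159,049.
Not in labor force = 13,508 + 11,315 + 14,855 + 2,211 + 55,498 = 97,387 (those not working and not actively searching are outside the labor force — including those who want a job but have given up searching).
Civilian working-age population = 159,049 + 97,387 = 256,436.
Unemployment rate = 9,261 / 159,049 = 5.82%.
Labor force participation rate = 159,049 / 256,436 = 62.02%.

Unemployment rate ≈ 5.82%; labor force participation rate ≈ 62.02%.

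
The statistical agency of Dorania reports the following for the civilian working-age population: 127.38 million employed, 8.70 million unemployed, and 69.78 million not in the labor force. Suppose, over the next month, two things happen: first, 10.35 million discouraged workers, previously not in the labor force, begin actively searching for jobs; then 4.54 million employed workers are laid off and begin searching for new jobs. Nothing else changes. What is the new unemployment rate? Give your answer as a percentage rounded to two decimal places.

Initially, labor force = 127.38 + 8.70 = 136.08 million, so u = 8.70/136.08 = 6.39%.
After the first change, unemployed and labor force both rise by 10.35 → E = 127.38, U = 19.05, labor force = 146.43 million.
After the second change, employed falls and unemployed rises by 4.54; labor force unchanged → E = 122.84, U = 23.59, labor force = 146.43 million.
New unemployment rate = 23.59 / 146.43 = 16.11%.

New unemployment rate ≈ 16.11%.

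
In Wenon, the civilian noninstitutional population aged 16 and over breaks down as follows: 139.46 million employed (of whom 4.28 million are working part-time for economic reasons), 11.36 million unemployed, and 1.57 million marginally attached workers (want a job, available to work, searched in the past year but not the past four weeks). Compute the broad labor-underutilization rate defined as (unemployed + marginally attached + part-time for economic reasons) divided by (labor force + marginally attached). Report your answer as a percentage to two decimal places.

Labor force = 139.46 + 11.36 = 150.82 million.
Numerator = 11.36 + 1.57 + 4.28 = 17.21 million.
Denominator = 150.82 + 1.57 = 152.39 million.
Broad rate = 17.21 / 152.39 = 11.29%.

Broad underutilization rate ≈ 11.29%.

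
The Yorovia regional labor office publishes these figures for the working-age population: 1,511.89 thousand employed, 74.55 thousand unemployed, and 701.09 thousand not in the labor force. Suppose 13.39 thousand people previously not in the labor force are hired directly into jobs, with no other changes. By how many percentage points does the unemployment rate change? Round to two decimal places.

The unemployment rate changes by −0.04 percentage points.

Initially, labor force = 1,511.89 + 74.55 = 1,586.44 thousand, so u = 74.55/1,586.44 = 4.70%.
After the change, employed and labor force both rise by 13.39; unemployed unchanged → E = 1,525.28, U = 74.55, labor force = 1,599.83 thousand.
New unemployment rate = 74.55 / 1,599.83 = 4.66%.
Change = 4.66% − 4.70% = −0.04 percentage points.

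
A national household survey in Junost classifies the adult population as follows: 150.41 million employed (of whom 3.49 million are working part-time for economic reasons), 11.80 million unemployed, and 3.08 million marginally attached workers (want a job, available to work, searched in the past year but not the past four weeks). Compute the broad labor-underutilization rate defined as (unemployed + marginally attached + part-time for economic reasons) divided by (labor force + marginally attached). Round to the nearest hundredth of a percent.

Broad underutilization rate ≈ 11.11%.

Labor force = 150.41 + 11.80 = 162.21 million.
Numerator = 11.80 + 3.08 + 3.49 = 18.37 million.
Denominator = 162.21 + 3.08 = 165.29 million.
Broad rate = 18.37 / 165.29 = 11.11%.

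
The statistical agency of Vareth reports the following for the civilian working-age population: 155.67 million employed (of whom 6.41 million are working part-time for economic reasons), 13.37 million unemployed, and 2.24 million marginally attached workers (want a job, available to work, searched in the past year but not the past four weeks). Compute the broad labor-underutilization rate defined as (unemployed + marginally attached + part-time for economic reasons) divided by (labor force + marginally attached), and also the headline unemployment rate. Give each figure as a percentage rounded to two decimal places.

Labor force = 155.67 + 13.37 = 169.04 million.
Numerator = 13.37 + 2.24 + 6.41 = 22.02 million.
Denominator = 169.04 + 2.24 = 171.28 million.
Broad rate = 22.02 / 171.28 = 12.86%.
Headline unemployment rate = 13.37 / 169.04 = 7.91%.

Broad underutilization rate ≈ 12.86%; headline unemployment rate ≈ 7.91%.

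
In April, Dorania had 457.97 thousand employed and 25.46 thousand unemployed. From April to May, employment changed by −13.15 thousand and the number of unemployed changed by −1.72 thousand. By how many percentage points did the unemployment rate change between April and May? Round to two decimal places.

The unemployment rate changed by −0.20 percentage points.

April: labor force = 457.97 + 25.46 = 483.43; u = 25.46/483.43 = 5.27%.
May: labor force = 444.82 + 23.74 = 468.56; u = 23.74/468.56 = 5.07%.
Change = 5.07% − 5.27% = −0.20 pp.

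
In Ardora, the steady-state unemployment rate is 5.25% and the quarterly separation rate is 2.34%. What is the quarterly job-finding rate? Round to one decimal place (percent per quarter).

Job-finding rate ≈ 42.2% per quarter.

From u* = s/(s+f): f = s·(1−u)/u.
f = 2.34 × (1 − 0.0525) / 0.0525 = 2.2171 / 0.0525 ≈ 42.2% per quarter.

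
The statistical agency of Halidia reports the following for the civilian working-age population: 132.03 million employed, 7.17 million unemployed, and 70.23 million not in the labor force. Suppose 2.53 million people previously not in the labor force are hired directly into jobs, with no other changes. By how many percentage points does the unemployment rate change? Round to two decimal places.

The unemployment rate changes by −0.09 percentage points.

Initially, labor force = 132.03 + 7.17 = 139.20 million, so u = 7.17/139.20 = 5.15%.
After the change, employed and labor force both rise by 2.53; unemployed unchanged → E = 134.56, U = 7.17, labor force = 141.73 million.
New unemployment rate = 7.17 / 141.73 = 5.06%.
Change = 5.06% − 5.15% = −0.09 percentage points.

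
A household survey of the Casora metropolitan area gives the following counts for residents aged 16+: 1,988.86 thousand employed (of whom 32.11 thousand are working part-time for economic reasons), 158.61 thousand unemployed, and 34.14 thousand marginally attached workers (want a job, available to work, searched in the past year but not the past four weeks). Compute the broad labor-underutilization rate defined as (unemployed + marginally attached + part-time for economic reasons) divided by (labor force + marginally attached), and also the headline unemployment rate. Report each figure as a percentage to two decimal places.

Broad underutilization rate ≈ 10.31%; headline unemployment rate ≈ 7.39%.

Labor force = 1,988.86 + 158.61 = 2,147.47 thousand.
Numerator = 158.61 + 34.14 + 32.11 = 224.86 thousand.
Denominator = 2,147.47 + 34.14 = 2,181.61 thousand.
Broad rate = 224.86 / 2,181.61 = 10.31%.
Headline unemployment rate = 158.61 / 2,147.47 = 7.39%.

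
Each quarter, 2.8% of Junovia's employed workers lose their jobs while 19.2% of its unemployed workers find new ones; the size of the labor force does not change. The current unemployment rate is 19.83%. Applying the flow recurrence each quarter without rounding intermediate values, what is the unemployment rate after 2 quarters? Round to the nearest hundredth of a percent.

With a fixed labor force, u_{t+1} = u_t + s·(1−u_t) − f·u_t = u_t·(1−s−f) + s.
Here 1−s−f = 0.780 and s = 0.028.
u_1 = 0.198300 × 0.780 + 0.028 = 0.182674.
u_2 = 0.182674 × 0.780 + 0.028 = 0.170486.

Unemployment rate after two quarters ≈ 17.05%.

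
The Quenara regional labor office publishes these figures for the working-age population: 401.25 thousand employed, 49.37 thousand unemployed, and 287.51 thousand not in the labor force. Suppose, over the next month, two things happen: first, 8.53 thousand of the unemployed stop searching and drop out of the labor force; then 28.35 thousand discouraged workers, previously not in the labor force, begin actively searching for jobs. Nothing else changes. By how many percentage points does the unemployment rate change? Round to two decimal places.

Initially, labor force = 401.25 + 49.37 = 450.62 thousand, so u = 49.37/450.62 = 10.96%.
After the first change, unemployed and labor force both fall by 8.53 → E = 401.25, U = 40.84, labor force = 442.09 thousand.
After the second change, unemployed and labor force both rise by 28.35 → E = 401.25, U = 69.19, labor force = 470.44 thousand.
New unemployment rate = 69.19 / 470.44 = 14.71%.
Change = 14.71% − 10.96% = +3.75 percentage points.

The unemployment rate changes by +3.75 percentage points.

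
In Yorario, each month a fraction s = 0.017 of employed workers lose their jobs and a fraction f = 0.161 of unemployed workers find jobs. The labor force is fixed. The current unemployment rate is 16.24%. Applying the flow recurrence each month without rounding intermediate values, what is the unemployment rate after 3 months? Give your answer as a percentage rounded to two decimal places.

With a fixed labor force, u_{t+1} = u_t + s·(1−u_t) − f·u_t = u_t·(1−s−f) + s.
Here 1−s−f = 0.822 and s = 0.017.
u_1 = 0.162400 × 0.822 + 0.017 = 0.150493.
u_2 = 0.150493 × 0.822 + 0.017 = 0.140705.
u_3 = 0.140705 × 0.822 + 0.017 = 0.132660.

Unemployment rate after three months ≈ 13.27%.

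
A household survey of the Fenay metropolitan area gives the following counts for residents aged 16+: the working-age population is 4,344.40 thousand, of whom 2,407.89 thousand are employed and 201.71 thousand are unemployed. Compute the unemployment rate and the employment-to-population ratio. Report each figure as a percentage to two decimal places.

Unemployment rate ≈ 7.73%; employment-population ratio ≈ 55.43%.

Labor force = employed + unemployed = 2,407.89 + 201.71 = 2,609.60 thousand.
Unemployment rate = 201.71 / 2,609.60 = 7.73%.
Employment-population ratio = 2,407.89 / 4,344.40 = 55.43%.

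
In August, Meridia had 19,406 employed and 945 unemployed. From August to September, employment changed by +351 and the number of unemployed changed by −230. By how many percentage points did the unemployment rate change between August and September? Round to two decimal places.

August: labor force = 19,406 + 945 = 20,351; u = 945/20,351 = 4.64%.
September: labor force = 19,757 + 715 = 20,472; u = 715/20,472 = 3.49%.
Change = 3.49% − 4.64% = −1.15 pp.

The unemployment rate changed by −1.15 percentage points.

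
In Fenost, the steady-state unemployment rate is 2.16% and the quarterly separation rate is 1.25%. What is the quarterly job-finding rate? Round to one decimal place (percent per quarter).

Job-finding rate ≈ 56.6% per quarter.

From u* = s/(s+f): f = s·(1−u)/u.
f = 1.25 × (1 − 0.0216) / 0.0216 = 1.2230 / 0.0216 ≈ 56.6% per quarter.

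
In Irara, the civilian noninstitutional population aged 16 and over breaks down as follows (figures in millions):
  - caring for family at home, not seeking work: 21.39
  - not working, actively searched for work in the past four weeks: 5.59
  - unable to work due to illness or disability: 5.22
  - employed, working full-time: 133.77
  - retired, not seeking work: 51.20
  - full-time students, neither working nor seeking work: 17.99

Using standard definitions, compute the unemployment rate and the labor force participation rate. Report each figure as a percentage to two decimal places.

Unemployment rate ≈ 4.01%; labor force participation rate ≈ 59.26%.

Employed = 133.77 million.
Unemployed = 5.59 million.
Labor force = 133.77 + 5.59 = 139.36 million.
Not in labor force = 21.39 + 5.22 + 51.20 + 17.99 = 95.80 million (those not working and not actively searching are outside the labor force).
Civilian working-age population = 139.36 + 95.80 = 235.16 million.
Unemployment rate = 5.59 / 139.36 = 4.01%.
Labor force participation rate = 139.36 / 235.16 = 59.26%.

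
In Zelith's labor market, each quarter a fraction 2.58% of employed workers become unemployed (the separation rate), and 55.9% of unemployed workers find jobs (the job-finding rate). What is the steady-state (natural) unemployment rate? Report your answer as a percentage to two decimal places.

At steady state the flows balance: s·E = f·U, so U/(E+U) = s/(s+f).
u* = 2.58 / (2.58 + 55.9) = 2.58 / 58.48 = 4.41%.

Steady-state unemployment rate ≈ 4.41%.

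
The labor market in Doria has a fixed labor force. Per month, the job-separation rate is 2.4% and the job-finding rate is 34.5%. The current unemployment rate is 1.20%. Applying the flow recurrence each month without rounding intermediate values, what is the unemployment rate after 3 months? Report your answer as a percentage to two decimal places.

Unemployment rate after three months ≈ 5.17%.

With a fixed labor force, u_{t+1} = u_t + s·(1−u_t) − f·u_t = u_t·(1−s−f) + s.
Here 1−s−f = 0.631 and s = 0.024.
u_1 = 0.012000 × 0.631 + 0.024 = 0.031572.
u_2 = 0.031572 × 0.631 + 0.024 = 0.043922.
u_3 = 0.043922 × 0.631 + 0.024 = 0.051715.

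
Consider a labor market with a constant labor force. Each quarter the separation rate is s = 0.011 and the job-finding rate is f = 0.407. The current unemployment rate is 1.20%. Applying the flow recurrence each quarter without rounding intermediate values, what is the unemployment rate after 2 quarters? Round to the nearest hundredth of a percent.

Unemployment rate after two quarters ≈ 2.15%.

With a fixed labor force, u_{t+1} = u_t + s·(1−u_t) − f·u_t = u_t·(1−s−f) + s.
Here 1−s−f = 0.582 and s = 0.011.
u_1 = 0.012000 × 0.582 + 0.011 = 0.017984.
u_2 = 0.017984 × 0.582 + 0.011 = 0.021467.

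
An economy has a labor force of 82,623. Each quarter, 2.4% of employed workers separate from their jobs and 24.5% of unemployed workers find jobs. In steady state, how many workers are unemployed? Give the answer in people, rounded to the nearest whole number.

About 7,372 are unemployed in steady state.

Steady-state unemployment rate u* = s/(s+f) = 2.4/(2.4+24.5) = 0.089219.
Unemployed = u* × labor force = 0.089219 × 82,623 ≈ 7,372.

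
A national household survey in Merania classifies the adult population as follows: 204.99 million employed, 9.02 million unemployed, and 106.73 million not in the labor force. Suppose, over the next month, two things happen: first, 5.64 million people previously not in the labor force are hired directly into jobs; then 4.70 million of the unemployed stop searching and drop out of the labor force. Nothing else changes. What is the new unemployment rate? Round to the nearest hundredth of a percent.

New unemployment rate ≈ 2.01%.

Initially, labor force = 204.99 + 9.02 = 214.01 million, so u = 9.02/214.01 = 4.21%.
After the first change, employed and labor force both rise by 5.64; unemployed unchanged → E = 210.63, U = 9.02, labor force = 219.65 million.
After the second change, unemployed and labor force both fall by 4.70 → E = 210.63, U = 4.32, labor force = 214.95 million.
New unemployment rate = 4.32 / 214.95 = 2.01%.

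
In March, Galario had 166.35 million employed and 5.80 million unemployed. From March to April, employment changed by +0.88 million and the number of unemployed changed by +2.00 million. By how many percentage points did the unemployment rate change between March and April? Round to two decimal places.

March: labor force = 166.35 + 5.80 = 172.15; u = 5.80/172.15 = 3.37%.
April: labor force = 167.23 + 7.80 = 175.03; u = 7.80/175.03 = 4.46%.
Change = 4.46% − 3.37% = +1.09 pp.

The unemployment rate changed by +1.09 percentage points.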